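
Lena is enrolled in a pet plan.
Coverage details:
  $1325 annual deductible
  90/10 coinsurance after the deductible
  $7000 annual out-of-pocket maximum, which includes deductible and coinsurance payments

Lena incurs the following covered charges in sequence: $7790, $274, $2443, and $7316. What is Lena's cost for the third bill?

$244.30

Claim 1 — $7790: $1325 to deductible, leaving $6465; coinsurance $6465 × 10% = $646.50. Cost to owner: $1971.50. OOP to date $1971.50.
Claim 2 — $274: 10% coinsurance on $274 = $27.40. Cost to owner: $27.40. OOP to date $1998.90.
Claim 3 — $2443: 10% coinsurance on $2443 = $244.30. Owner owes $244.30 (running OOP $2243.20).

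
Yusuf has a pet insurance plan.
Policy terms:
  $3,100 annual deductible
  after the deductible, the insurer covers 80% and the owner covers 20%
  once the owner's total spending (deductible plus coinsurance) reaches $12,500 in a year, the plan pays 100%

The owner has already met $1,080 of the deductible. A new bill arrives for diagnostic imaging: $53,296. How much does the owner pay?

$11,420

$1,080 of the $3,100 deductible is already met, leaving $2,020.
After the $2,020 deductible portion, $53,296 − $2,020 = $51,276 is subject to coinsurance.
Owner's 20% share of $51,276 is $10,255.20.
That puts the owner's cost at $2,020 + $10,255.20 = $12,275.20 before any cap.
Year-to-date out-of-pocket would reach $1,080 + $12,275.20 = $13,355.20, above the $12,500 maximum, so the owner pays only $12,500 − $1,080 = $11,420.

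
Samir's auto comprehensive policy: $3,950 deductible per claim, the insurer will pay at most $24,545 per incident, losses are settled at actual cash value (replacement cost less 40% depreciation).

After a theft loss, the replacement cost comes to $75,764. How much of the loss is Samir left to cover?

Depreciate 40%: the covered value is $75,764 × 0.6 = $45,458.40.
After the deductible, $45,458.40 − $3,950 = $41,508.40 remains.
Since $41,508.40 > $24,545, the payout is capped at $24,545.
The policyholder bears the rest of the original loss: $75,764 − $24,545 = $51,219.

$51,219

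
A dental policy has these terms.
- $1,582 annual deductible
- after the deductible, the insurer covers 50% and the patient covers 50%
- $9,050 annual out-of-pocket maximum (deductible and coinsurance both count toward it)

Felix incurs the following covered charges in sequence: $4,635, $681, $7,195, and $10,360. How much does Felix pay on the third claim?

Claim 1 ($4,635): $1,582 finishes the deductible; $3,053 goes to coinsurance; coinsurance $3,053 × 50% = $1,526.50. Patient pays $3,108.50; OOP now $3,108.50.
Claim 2 ($681): 50% coinsurance on $681 = $340.50. Patient pays $340.50; OOP now $3,449.
Claim 3 ($7,195): deductible already satisfied, so patient's share is 50% × $7,195 = $3,597.50. Patient pays $3,597.50; OOP now $7,046.50.

$3,597.50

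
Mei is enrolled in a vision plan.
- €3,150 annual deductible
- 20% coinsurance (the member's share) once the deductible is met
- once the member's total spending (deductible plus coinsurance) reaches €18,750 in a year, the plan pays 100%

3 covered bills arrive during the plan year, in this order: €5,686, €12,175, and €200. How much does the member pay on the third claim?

Claim 1 (€5,686): €3,150 finishes the deductible; €2,536 goes to coinsurance; member's 20% is €507.20. Member pays €3,657.20; OOP now €3,657.20.
Claim 2 (€12,175): deductible met; 20% of €12,175 = €2,435. Member pays €2,435; OOP now €6,092.20.
Claim 3 (€200): deductible already satisfied, so member's share is 20% × €200 = €40. Member pays €40; OOP now €6,132.20.

€40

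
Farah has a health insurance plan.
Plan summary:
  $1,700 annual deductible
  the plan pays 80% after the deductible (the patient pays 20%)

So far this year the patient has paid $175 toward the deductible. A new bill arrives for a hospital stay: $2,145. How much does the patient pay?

$1,649

$175 of the $1,700 deductible is already met, leaving $1,525.
The remaining $620 (= $2,145 − $1,525) moves to coinsurance.
Coinsurance: $620 × 20% = $124.
So the patient owes $1,525 + $124 = $1,649.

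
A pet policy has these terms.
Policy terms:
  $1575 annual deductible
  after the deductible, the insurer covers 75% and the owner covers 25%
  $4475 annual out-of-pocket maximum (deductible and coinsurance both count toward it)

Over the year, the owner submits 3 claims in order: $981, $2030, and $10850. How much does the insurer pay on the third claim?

Bill 1, $981: all of it applies to the deductible. Cost to owner: $981. OOP to date $981. Insurer: $981 − $981 = $0.
Bill 2, $2030: $594 to deductible, leaving $1436; owner's 25% is $359. Cost to owner: $953. OOP to date $1934. Insurer: $2030 − $953 = $1077.
Bill 3, $10850: 25% coinsurance on $10850 = $2712.50. Adding that to $1934 gives $4646.50, past the $4475 cap; owner pays only $4475 − $1934 = $2541. Insurer: $10850 − $2541 = $8309.

$8309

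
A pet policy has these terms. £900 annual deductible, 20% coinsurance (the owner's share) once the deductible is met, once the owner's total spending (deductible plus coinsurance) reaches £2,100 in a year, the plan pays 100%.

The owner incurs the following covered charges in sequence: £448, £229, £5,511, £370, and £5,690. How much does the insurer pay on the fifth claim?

Claim 1 — £448: fully absorbed by the deductible. Owner owes £448 (running OOP £448). Insurer: £448 − £448 = £0.
Claim 2 — £229: all of it applies to the deductible. Cost to owner: £229. OOP to date £677. Insurer: £229 − £229 = £0.
Claim 3 — £5,511: deductible takes £223, £5,288 remains; 20% of £5,288 = £1,057.60. Owner owes £1,280.60 (running OOP £1,957.60). Plan pays £5,511 − £1,280.60 = £4,230.40.
Claim 4 — £370: 20% coinsurance on £370 = £74. Owner owes £74 (running OOP £2,031.60). Insurer: £370 − £74 = £296.
Claim 5 — £5,690: 20% coinsurance on £5,690 = £1,138. That would push OOP to £3,169.60, over the £2,100 cap, so owner pays £2,100 − £2,031.60 = £68.40. Insurer: £5,690 − £68.40 = £5,621.60.

£5,621.60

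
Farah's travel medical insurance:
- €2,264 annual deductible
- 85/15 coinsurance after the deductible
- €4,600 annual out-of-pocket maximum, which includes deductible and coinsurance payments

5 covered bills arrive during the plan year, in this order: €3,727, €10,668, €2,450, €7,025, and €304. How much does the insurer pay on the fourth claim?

Claim 1 — €3,727: €2,264 finishes the deductible; €1,463 goes to coinsurance; traveler's 15% is €219.45. Traveler owes €2,483.45 (running OOP €2,483.45). Plan pays €3,727 − €2,483.45 = €1,243.55.
Claim 2 — €10,668: 15% coinsurance on €10,668 = €1,600.20. Cost to traveler: €1,600.20. OOP to date €4,083.65. Insurer: €10,668 − €1,600.20 = €9,067.80.
Claim 3 — €2,450: deductible met; 15% of €2,450 = €367.50. Traveler owes €367.50 (running OOP €4,451.15). Plan pays €2,450 − €367.50 = €2,082.50.
Claim 4 — €7,025: deductible already satisfied, so traveler's share is 15% × €7,025 = €1,053.75. That would push OOP to €5,504.90, over the €4,600 cap, so traveler pays €4,600 − €4,451.15 = €148.85. Plan pays €7,025 − €148.85 = €6,876.15.

€6,876.15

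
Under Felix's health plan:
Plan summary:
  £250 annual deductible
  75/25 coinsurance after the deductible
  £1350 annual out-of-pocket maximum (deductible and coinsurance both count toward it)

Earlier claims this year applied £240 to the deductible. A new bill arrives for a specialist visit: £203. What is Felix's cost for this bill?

Remaining deductible: £250 − £240 = £10.
After the £10 deductible portion, £203 − £10 = £193 is subject to coinsurance.
25% of £193 = £48.25 falls to the patient.
That puts the patient's cost at £10 + £48.25 = £58.25 before any cap.
Year-to-date out-of-pocket becomes £240 + £58.25 = £298.25, still under the £1350 maximum, so no cap applies.

£58.25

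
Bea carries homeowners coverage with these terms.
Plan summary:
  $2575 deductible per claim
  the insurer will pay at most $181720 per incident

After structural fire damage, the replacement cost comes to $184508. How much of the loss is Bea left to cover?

Subtract the deductible: $184508 − $2575 = $181933.
The $181720 per-incident cap binds; insurer pays $181720.
Out of pocket: $184508 − $181720 = $2788.

$2788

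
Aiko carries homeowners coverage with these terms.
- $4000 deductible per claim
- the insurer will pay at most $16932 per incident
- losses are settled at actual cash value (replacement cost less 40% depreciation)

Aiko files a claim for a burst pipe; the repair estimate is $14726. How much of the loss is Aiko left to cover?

$9890.40

At 40% depreciation, ACV = $14726 − $5890.40 = $8835.60.
After the deductible, $8835.60 − $4000 = $4835.60 remains.
$4835.60 is within the $16932 limit, so the insurer pays $4835.60.
The homeowner bears the rest of the original loss: $14726 − $4835.60 = $9890.40.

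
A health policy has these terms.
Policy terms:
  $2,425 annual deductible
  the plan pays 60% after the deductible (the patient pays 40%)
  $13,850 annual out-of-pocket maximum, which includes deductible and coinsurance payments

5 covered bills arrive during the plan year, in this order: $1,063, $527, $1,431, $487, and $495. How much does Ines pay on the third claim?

Bill 1, $1,063: entire amount goes to the deductible. Patient owes $1,063 (running OOP $1,063).
Bill 2, $527: entire amount goes to the deductible. Patient pays $527; OOP now $1,590.
Bill 3, $1,431: $835 finishes the deductible; $596 goes to coinsurance; 40% of $596 = $238.40. Patient pays $1,073.40; OOP now $2,663.40.

$1,073.40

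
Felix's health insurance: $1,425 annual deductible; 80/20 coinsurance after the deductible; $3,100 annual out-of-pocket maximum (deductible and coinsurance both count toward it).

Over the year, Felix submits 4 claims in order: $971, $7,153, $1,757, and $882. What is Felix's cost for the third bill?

$335.20

Claim 1 ($971): all of it applies to the deductible. Cost to patient: $971. OOP to date $971.
Claim 2 ($7,153): $454 to deductible, leaving $6,699; 20% of $6,699 = $1,339.80. Cost to patient: $1,793.80. OOP to date $2,764.80.
Claim 3 ($1,757): deductible met; 20% of $1,757 = $351.40. Adding that to $2,764.80 gives $3,116.20, past the $3,100 cap; patient pays only $3,100 − $2,764.80 = $335.20.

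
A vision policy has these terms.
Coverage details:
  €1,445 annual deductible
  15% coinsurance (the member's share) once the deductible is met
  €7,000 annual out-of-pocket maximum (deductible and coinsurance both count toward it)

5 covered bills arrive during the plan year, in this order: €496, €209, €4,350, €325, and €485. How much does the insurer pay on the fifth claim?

Claim 1 — €496: fully absorbed by the deductible. Member owes €496 (running OOP €496). Insurer: €496 − €496 = €0.
Claim 2 — €209: all of it applies to the deductible. Cost to member: €209. OOP to date €705. Plan pays €209 − €209 = €0.
Claim 3 — €4,350: deductible takes €740, €3,610 remains; coinsurance €3,610 × 15% = €541.50. Member owes €1,281.50 (running OOP €1,986.50). Plan pays €4,350 − €1,281.50 = €3,068.50.
Claim 4 — €325: deductible already satisfied, so member's share is 15% × €325 = €48.75. Cost to member: €48.75. OOP to date €2,035.25. Plan pays €325 − €48.75 = €276.25.
Claim 5 — €485: deductible already satisfied, so member's share is 15% × €485 = €72.75. Member pays €72.75; OOP now €2,108. Insurer: €485 − €72.75 = €412.25.

€412.25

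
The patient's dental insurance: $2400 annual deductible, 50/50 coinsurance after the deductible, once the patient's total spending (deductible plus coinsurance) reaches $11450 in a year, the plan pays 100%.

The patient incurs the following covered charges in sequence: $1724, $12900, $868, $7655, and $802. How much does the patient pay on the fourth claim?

Claim 1 — $1724: entire amount goes to the deductible. Patient pays $1724; OOP now $1724.
Claim 2 — $12900: deductible takes $676, $12224 remains; coinsurance $12224 × 50% = $6112. Patient owes $6788 (running OOP $8512).
Claim 3 — $868: 50% coinsurance on $868 = $434. Patient owes $434 (running OOP $8946).
Claim 4 — $7655: deductible already satisfied, so patient's share is 50% × $7655 = $3827.50. OOP would hit $12773.50 > $11450, so the cap limits the patient to $11450 − $8946 = $2504.

$2504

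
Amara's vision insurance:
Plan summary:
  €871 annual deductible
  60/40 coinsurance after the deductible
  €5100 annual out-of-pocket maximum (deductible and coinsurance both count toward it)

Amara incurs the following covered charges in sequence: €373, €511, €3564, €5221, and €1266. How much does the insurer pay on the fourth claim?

€3132.60

#1 (€373): entire amount goes to the deductible. Cost to member: €373. OOP to date €373. Plan pays €373 − €373 = €0.
#2 (€511): deductible takes €498, €13 remains; 40% of €13 = €5.20. Member pays €503.20; OOP now €876.20. Insurer: €511 − €503.20 = €7.80.
#3 (€3564): 40% coinsurance on €3564 = €1425.60. Member owes €1425.60 (running OOP €2301.80). Plan pays €3564 − €1425.60 = €2138.40.
#4 (€5221): deductible already satisfied, so member's share is 40% × €5221 = €2088.40. Member owes €2088.40 (running OOP €4390.20). Insurer: €5221 − €2088.40 = €3132.60.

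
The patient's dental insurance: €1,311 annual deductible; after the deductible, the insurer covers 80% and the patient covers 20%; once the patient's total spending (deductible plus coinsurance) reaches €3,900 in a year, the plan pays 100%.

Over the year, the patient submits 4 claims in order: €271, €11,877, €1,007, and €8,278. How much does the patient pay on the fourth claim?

Claim 1 (€271): all of it applies to the deductible. Cost to patient: €271. OOP to date €271.
Claim 2 (€11,877): €1,040 to deductible, leaving €10,837; patient's 20% is €2,167.40. Cost to patient: €3,207.40. OOP to date €3,478.40.
Claim 3 (€1,007): deductible met; 20% of €1,007 = €201.40. Cost to patient: €201.40. OOP to date €3,679.80.
Claim 4 (€8,278): deductible met; 20% of €8,278 = €1,655.60. Adding that to €3,679.80 gives €5,335.40, past the €3,900 cap; patient pays only €3,900 − €3,679.80 = €220.20.

€220.20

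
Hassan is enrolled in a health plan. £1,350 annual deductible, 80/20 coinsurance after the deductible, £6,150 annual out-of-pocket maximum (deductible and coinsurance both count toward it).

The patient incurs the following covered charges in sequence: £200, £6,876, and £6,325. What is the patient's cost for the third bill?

Claim 1 — £200: all of it applies to the deductible. Patient pays £200; OOP now £200.
Claim 2 — £6,876: £1,150 finishes the deductible; £5,726 goes to coinsurance; patient's 20% is £1,145.20. Cost to patient: £2,295.20. OOP to date £2,495.20.
Claim 3 — £6,325: 20% coinsurance on £6,325 = £1,265. Patient owes £1,265 (running OOP £3,760.20).

£1,265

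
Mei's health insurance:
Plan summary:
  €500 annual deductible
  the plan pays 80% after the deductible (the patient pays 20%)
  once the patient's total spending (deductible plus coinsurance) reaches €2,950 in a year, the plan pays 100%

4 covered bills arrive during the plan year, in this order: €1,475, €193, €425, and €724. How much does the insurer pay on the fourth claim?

€579.20

Claim 1 (€1,475): deductible takes €500, €975 remains; 20% of €975 = €195. Patient owes €695 (running OOP €695). Insurer: €1,475 − €695 = €780.
Claim 2 (€193): deductible already satisfied, so patient's share is 20% × €193 = €38.60. Patient owes €38.60 (running OOP €733.60). Plan pays €193 − €38.60 = €154.40.
Claim 3 (€425): deductible met; 20% of €425 = €85. Patient pays €85; OOP now €818.60. Plan pays €425 − €85 = €340.
Claim 4 (€724): 20% coinsurance on €724 = €144.80. Patient owes €144.80 (running OOP €963.40). Insurer: €724 − €144.80 = €579.20.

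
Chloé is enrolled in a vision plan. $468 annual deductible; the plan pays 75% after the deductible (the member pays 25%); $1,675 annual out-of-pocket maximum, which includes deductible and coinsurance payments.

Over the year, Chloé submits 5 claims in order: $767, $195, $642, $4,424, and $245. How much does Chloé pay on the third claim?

Bill 1, $767: $468 to deductible, leaving $299; member's 25% is $74.75. Member owes $542.75 (running OOP $542.75).
Bill 2, $195: deductible met; 25% of $195 = $48.75. Cost to member: $48.75. OOP to date $591.50.
Bill 3, $642: 25% coinsurance on $642 = $160.50. Cost to member: $160.50. OOP to date $752.

$160.50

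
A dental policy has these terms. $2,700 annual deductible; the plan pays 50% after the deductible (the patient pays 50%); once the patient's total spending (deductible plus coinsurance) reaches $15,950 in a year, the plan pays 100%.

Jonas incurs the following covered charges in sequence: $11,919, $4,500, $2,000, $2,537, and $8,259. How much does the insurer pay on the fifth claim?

$4,137

Claim 1 — $11,919: deductible takes $2,700, $9,219 remains; 50% of $9,219 = $4,609.50. Patient owes $7,309.50 (running OOP $7,309.50). Plan pays $11,919 − $7,309.50 = $4,609.50.
Claim 2 — $4,500: deductible already satisfied, so patient's share is 50% × $4,500 = $2,250. Patient owes $2,250 (running OOP $9,559.50). Plan pays $4,500 − $2,250 = $2,250.
Claim 3 — $2,000: 50% coinsurance on $2,000 = $1,000. Patient owes $1,000 (running OOP $10,559.50). Plan pays $2,000 − $1,000 = $1,000.
Claim 4 — $2,537: 50% coinsurance on $2,537 = $1,268.50. Patient owes $1,268.50 (running OOP $11,828). Plan pays $2,537 − $1,268.50 = $1,268.50.
Claim 5 — $8,259: 50% coinsurance on $8,259 = $4,129.50. Adding that to $11,828 gives $15,957.50, past the $15,950 cap; patient pays only $15,950 − $11,828 = $4,122. Plan pays $8,259 − $4,122 = $4,137.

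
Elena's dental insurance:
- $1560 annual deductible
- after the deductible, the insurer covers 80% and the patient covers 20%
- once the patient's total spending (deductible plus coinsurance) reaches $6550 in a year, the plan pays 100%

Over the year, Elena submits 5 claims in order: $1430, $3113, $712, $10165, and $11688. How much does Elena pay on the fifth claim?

Bill 1, $1430: entire amount goes to the deductible. Patient owes $1430 (running OOP $1430).
Bill 2, $3113: $130 to deductible, leaving $2983; coinsurance $2983 × 20% = $596.60. Patient pays $726.60; OOP now $2156.60.
Bill 3, $712: deductible already satisfied, so patient's share is 20% × $712 = $142.40. Cost to patient: $142.40. OOP to date $2299.
Bill 4, $10165: deductible already satisfied, so patient's share is 20% × $10165 = $2033. Patient pays $2033; OOP now $4332.
Bill 5, $11688: deductible met; 20% of $11688 = $2337.60. That would push OOP to $6669.60, over the $6550 cap, so patient pays $6550 − $4332 = $2218.

$2218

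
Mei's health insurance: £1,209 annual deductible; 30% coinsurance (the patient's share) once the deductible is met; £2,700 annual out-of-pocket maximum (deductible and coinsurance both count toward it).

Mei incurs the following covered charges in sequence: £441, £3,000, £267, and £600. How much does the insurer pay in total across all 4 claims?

£2,169.30

Bill 1, £441: fully absorbed by the deductible. Cost to patient: £441. OOP to date £441. Plan pays £441 − £441 = £0.
Bill 2, £3,000: £768 to deductible, leaving £2,232; patient's 30% is £669.60. Patient pays £1,437.60; OOP now £1,878.60. Insurer: £3,000 − £1,437.60 = £1,562.40.
Bill 3, £267: deductible met; 30% of £267 = £80.10. Patient pays £80.10; OOP now £1,958.70. Plan pays £267 − £80.10 = £186.90.
Bill 4, £600: 30% coinsurance on £600 = £180. Patient owes £180 (running OOP £2,138.70). Plan pays £600 − £180 = £420.
Insurer total = bills − patient's total = £4,308 − £2,138.70 = £2,169.30.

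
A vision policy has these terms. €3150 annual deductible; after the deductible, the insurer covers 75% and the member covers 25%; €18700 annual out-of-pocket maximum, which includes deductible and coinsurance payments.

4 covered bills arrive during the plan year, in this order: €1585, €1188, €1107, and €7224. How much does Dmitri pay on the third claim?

Claim 1 (€1585): entire amount goes to the deductible. Member pays €1585; OOP now €1585.
Claim 2 (€1188): fully absorbed by the deductible. Cost to member: €1188. OOP to date €2773.
Claim 3 (€1107): deductible takes €377, €730 remains; coinsurance €730 × 25% = €182.50. Member pays €559.50; OOP now €3332.50.

€559.50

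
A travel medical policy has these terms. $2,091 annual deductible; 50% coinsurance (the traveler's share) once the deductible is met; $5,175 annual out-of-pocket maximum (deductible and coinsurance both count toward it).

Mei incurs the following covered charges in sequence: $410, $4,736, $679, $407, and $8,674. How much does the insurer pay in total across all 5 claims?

$9,731

Bill 1, $410: entire amount goes to the deductible. Cost to traveler: $410. OOP to date $410. Insurer: $410 − $410 = $0.
Bill 2, $4,736: $1,681 finishes the deductible; $3,055 goes to coinsurance; coinsurance $3,055 × 50% = $1,527.50. Cost to traveler: $3,208.50. OOP to date $3,618.50. Insurer: $4,736 − $3,208.50 = $1,527.50.
Bill 3, $679: deductible already satisfied, so traveler's share is 50% × $679 = $339.50. Cost to traveler: $339.50. OOP to date $3,958. Plan pays $679 − $339.50 = $339.50.
Bill 4, $407: deductible met; 50% of $407 = $203.50. Cost to traveler: $203.50. OOP to date $4,161.50. Plan pays $407 − $203.50 = $203.50.
Bill 5, $8,674: 50% coinsurance on $8,674 = $4,337. Adding that to $4,161.50 gives $8,498.50, past the $5,175 cap; traveler pays only $5,175 − $4,161.50 = $1,013.50. Insurer: $8,674 − $1,013.50 = $7,660.50.
Insurer total: $0 + $1,527.50 + $339.50 + $203.50 + $7,660.50 = $9,731.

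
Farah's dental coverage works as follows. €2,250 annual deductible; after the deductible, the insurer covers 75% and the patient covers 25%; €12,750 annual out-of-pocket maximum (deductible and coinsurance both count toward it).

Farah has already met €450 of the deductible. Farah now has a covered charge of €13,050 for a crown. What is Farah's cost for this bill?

€4,612.50

€450 of the €2,250 deductible is already met, leaving €1,800.
After the €1,800 deductible portion, €13,050 − €1,800 = €11,250 is subject to coinsurance.
25% of €11,250 = €2,812.50 falls to the patient.
So the patient owes €1,800 + €2,812.50 = €4,612.50 before any cap.
Cumulative spending €450 + €4,612.50 = €5,062.50 stays under the €12,750 maximum.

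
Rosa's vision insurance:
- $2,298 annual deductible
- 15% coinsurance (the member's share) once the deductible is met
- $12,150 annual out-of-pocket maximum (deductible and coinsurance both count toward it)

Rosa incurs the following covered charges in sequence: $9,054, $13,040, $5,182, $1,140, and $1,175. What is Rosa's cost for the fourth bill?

Claim 1 ($9,054): $2,298 to deductible, leaving $6,756; coinsurance $6,756 × 15% = $1,013.40. Member owes $3,311.40 (running OOP $3,311.40).
Claim 2 ($13,040): deductible met; 15% of $13,040 = $1,956. Cost to member: $1,956. OOP to date $5,267.40.
Claim 3 ($5,182): deductible already satisfied, so member's share is 15% × $5,182 = $777.30. Member pays $777.30; OOP now $6,044.70.
Claim 4 ($1,140): 15% coinsurance on $1,140 = $171. Member pays $171; OOP now $6,215.70.

$171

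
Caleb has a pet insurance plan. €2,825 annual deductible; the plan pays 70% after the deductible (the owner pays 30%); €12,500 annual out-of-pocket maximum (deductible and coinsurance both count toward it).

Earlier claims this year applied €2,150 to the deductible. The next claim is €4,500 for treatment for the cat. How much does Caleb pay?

€1,822.50

Remaining deductible: €2,825 − €2,150 = €675.
After the €675 deductible portion, €4,500 − €675 = €3,825 is subject to coinsurance.
Owner's 30% share of €3,825 is €1,147.50.
Owner responsibility before any cap: €675 + €1,147.50 = €1,822.50.
Cumulative spending €2,150 + €1,822.50 = €3,972.50 stays under the €12,500 maximum.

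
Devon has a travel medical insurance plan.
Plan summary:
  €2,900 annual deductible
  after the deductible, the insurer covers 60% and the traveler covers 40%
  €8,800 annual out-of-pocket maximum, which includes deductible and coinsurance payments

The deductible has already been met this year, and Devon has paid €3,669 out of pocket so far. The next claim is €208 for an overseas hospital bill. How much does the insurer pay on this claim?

€124.80

The deductible is already satisfied, so the full bill goes to coinsurance.
Coinsurance: €208 × 40% = €83.20.
Cumulative spending €3,669 + €83.20 = €3,752.20 stays under the €8,800 maximum.
The insurer covers the remainder: €208 − €83.20 = €124.80.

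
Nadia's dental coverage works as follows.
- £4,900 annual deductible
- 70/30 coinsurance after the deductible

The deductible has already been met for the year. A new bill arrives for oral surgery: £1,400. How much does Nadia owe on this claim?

With the deductible met, the entire £1,400 is subject to coinsurance.
30% of £1,400 = £420 falls to the patient.

£420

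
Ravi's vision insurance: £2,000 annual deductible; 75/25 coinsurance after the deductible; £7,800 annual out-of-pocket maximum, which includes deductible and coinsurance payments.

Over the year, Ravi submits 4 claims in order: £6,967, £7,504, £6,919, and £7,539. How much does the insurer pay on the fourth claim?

£6,586.50

#1 (£6,967): deductible takes £2,000, £4,967 remains; coinsurance £4,967 × 25% = £1,241.75. Member owes £3,241.75 (running OOP £3,241.75). Insurer: £6,967 − £3,241.75 = £3,725.25.
#2 (£7,504): 25% coinsurance on £7,504 = £1,876. Cost to member: £1,876. OOP to date £5,117.75. Plan pays £7,504 − £1,876 = £5,628.
#3 (£6,919): deductible met; 25% of £6,919 = £1,729.75. Member pays £1,729.75; OOP now £6,847.50. Insurer: £6,919 − £1,729.75 = £5,189.25.
#4 (£7,539): deductible met; 25% of £7,539 = £1,884.75. That would push OOP to £8,732.25, over the £7,800 cap, so member pays £7,800 − £6,847.50 = £952.50. Insurer: £7,539 − £952.50 = £6,586.50.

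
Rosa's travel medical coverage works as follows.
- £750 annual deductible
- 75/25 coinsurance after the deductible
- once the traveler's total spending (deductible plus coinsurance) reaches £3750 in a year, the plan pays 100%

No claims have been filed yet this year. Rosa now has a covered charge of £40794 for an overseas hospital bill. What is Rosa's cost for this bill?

£3750

Deductible not yet touched, so the first £750 of the bill goes to the deductible.
The remaining £40044 (= £40794 − £750) moves to coinsurance.
25% of £40044 = £10011 falls to the traveler.
So the traveler owes £750 + £10011 = £10761 before any cap.
That would bring total out-of-pocket to £10761, past the £3750 cap. The traveler is capped at £3750 − £0 = £3750 on this claim.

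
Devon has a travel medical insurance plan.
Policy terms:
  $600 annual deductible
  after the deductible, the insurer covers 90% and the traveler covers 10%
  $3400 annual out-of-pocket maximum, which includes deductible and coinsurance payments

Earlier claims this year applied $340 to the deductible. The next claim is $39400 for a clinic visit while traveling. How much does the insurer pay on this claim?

$36340

$340 of the $600 deductible is already met, leaving $260.
The remaining $39140 (= $39400 − $260) moves to coinsurance.
Traveler's 10% share of $39140 is $3914.
Traveler responsibility before any cap: $260 + $3914 = $4174.
Year-to-date out-of-pocket would reach $340 + $4174 = $4514, above the $3400 maximum, so the traveler pays only $3400 − $340 = $3060.
The plan picks up $39400 − $3060 = $36340.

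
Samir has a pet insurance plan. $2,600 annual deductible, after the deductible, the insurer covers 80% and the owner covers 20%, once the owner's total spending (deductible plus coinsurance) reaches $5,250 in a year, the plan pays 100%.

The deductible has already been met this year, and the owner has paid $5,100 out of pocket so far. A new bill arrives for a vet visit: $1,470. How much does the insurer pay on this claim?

$1,320

The deductible is already satisfied, so the full bill goes to coinsurance.
Coinsurance: $1,470 × 20% = $294.
Year-to-date out-of-pocket would reach $5,100 + $294 = $5,394, above the $5,250 maximum, so the owner pays only $5,250 − $5,100 = $150.
The insurer covers the remainder: $1,470 − $150 = $1,320.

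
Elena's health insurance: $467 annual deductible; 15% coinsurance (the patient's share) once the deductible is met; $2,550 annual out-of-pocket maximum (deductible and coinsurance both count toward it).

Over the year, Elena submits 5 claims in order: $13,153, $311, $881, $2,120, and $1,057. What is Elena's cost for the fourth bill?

Bill 1, $13,153: deductible takes $467, $12,686 remains; patient's 15% is $1,902.90. Patient owes $2,369.90 (running OOP $2,369.90).
Bill 2, $311: deductible already satisfied, so patient's share is 15% × $311 = $46.65. Patient pays $46.65; OOP now $2,416.55.
Bill 3, $881: deductible met; 15% of $881 = $132.15. Patient owes $132.15 (running OOP $2,548.70).
Bill 4, $2,120: 15% coinsurance on $2,120 = $318. OOP would hit $2,866.70 > $2,550, so the cap limits the patient to $2,550 − $2,548.70 = $1.30.

$1.30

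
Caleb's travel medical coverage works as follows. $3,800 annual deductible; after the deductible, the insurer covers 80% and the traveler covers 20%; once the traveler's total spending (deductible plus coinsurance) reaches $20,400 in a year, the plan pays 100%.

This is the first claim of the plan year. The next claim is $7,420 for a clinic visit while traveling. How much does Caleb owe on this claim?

Deductible not yet touched, so the first $3,800 of the bill goes to the deductible.
After the $3,800 deductible portion, $7,420 − $3,800 = $3,620 is subject to coinsurance.
Traveler's 20% share of $3,620 is $724.
So the traveler owes $3,800 + $724 = $4,524 before any cap.
Year-to-date out-of-pocket becomes $0 + $4,524 = $4,524, still under the $20,400 maximum, so no cap applies.

$4,524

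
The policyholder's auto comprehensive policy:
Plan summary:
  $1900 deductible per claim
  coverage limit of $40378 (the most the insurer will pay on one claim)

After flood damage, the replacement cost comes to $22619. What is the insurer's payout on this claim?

Subtract the deductible: $22619 − $1900 = $20719.
$20719 is within the $40378 limit, so the insurer pays $20719.

$20719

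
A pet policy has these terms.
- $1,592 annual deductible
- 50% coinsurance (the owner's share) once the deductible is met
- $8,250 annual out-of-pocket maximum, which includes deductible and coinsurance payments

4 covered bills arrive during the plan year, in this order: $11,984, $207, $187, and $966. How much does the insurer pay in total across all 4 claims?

$5,876

Bill 1, $11,984: deductible takes $1,592, $10,392 remains; owner's 50% is $5,196. Owner owes $6,788 (running OOP $6,788). Plan pays $11,984 − $6,788 = $5,196.
Bill 2, $207: deductible met; 50% of $207 = $103.50. Owner owes $103.50 (running OOP $6,891.50). Insurer: $207 − $103.50 = $103.50.
Bill 3, $187: deductible met; 50% of $187 = $93.50. Owner pays $93.50; OOP now $6,985. Plan pays $187 − $93.50 = $93.50.
Bill 4, $966: deductible met; 50% of $966 = $483. Owner owes $483 (running OOP $7,468). Plan pays $966 − $483 = $483.
Insurer total = bills − owner's total = $13,344 − $7,468 = $5,876.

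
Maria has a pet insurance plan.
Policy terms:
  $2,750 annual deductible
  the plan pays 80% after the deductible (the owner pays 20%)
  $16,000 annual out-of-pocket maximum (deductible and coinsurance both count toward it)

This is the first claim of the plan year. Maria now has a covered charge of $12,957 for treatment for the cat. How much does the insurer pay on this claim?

The full $2,750 deductible is still open; $2,750 of this bill applies to it.
The remaining $10,207 (= $12,957 − $2,750) moves to coinsurance.
Owner's 20% share of $10,207 is $2,041.40.
Owner responsibility before any cap: $2,750 + $2,041.40 = $4,791.40.
Cumulative spending $0 + $4,791.40 = $4,791.40 stays under the $16,000 maximum.
Insurer pays the balance: $12,957 − $4,791.40 = $8,165.60.

$8,165.60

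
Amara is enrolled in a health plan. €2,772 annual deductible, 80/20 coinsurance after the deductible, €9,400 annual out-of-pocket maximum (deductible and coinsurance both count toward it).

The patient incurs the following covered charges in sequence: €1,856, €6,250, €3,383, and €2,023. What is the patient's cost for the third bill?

€676.60

Claim 1 (€1,856): entire amount goes to the deductible. Cost to patient: €1,856. OOP to date €1,856.
Claim 2 (€6,250): €916 finishes the deductible; €5,334 goes to coinsurance; 20% of €5,334 = €1,066.80. Patient owes €1,982.80 (running OOP €3,838.80).
Claim 3 (€3,383): deductible met; 20% of €3,383 = €676.60. Cost to patient: €676.60. OOP to date €4,515.40.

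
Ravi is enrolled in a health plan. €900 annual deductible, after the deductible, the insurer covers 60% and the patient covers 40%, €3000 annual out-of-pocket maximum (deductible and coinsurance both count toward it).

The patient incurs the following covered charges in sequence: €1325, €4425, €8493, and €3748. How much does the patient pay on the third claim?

Claim 1 (€1325): €900 finishes the deductible; €425 goes to coinsurance; coinsurance €425 × 40% = €170. Cost to patient: €1070. OOP to date €1070.
Claim 2 (€4425): 40% coinsurance on €4425 = €1770. Cost to patient: €1770. OOP to date €2840.
Claim 3 (€8493): 40% coinsurance on €8493 = €3397.20. Adding that to €2840 gives €6237.20, past the €3000 cap; patient pays only €3000 − €2840 = €160.

€160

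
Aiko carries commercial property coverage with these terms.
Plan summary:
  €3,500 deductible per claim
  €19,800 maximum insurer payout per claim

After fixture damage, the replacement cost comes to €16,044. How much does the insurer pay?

€12,544

Subtract the deductible: €16,044 − €3,500 = €12,544.
€12,544 is within the €19,800 limit, so the insurer pays €12,544.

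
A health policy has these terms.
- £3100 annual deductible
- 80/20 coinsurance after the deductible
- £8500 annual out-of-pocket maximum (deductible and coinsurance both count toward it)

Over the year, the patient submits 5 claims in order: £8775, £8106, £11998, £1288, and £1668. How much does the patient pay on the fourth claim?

£244.20

Claim 1 — £8775: £3100 to deductible, leaving £5675; coinsurance £5675 × 20% = £1135. Patient pays £4235; OOP now £4235.
Claim 2 — £8106: 20% coinsurance on £8106 = £1621.20. Patient pays £1621.20; OOP now £5856.20.
Claim 3 — £11998: deductible met; 20% of £11998 = £2399.60. Cost to patient: £2399.60. OOP to date £8255.80.
Claim 4 — £1288: 20% coinsurance on £1288 = £257.60. Adding that to £8255.80 gives £8513.40, past the £8500 cap; patient pays only £8500 − £8255.80 = £244.20.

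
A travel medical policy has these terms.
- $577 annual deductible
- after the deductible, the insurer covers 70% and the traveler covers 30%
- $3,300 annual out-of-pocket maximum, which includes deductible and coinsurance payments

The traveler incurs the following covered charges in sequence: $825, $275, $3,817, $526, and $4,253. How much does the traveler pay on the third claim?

Claim 1 — $825: deductible takes $577, $248 remains; coinsurance $248 × 30% = $74.40. Traveler owes $651.40 (running OOP $651.40).
Claim 2 — $275: deductible met; 30% of $275 = $82.50. Traveler owes $82.50 (running OOP $733.90).
Claim 3 — $3,817: 30% coinsurance on $3,817 = $1,145.10. Cost to traveler: $1,145.10. OOP to date $1,879.

$1,145.10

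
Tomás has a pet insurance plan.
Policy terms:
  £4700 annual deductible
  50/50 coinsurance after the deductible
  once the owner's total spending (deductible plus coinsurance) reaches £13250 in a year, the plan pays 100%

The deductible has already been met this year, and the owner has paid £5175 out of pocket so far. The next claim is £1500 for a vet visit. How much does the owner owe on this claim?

The deductible is already satisfied, so the full bill goes to coinsurance.
Coinsurance: £1500 × 50% = £750.
Cumulative spending £5175 + £750 = £5925 stays under the £13250 maximum.

£750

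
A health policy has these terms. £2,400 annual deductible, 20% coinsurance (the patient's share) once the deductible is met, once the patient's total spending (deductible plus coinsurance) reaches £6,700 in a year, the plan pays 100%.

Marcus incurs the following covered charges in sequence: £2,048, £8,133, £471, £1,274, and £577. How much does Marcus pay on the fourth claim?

£254.80

Claim 1 (£2,048): fully absorbed by the deductible. Patient pays £2,048; OOP now £2,048.
Claim 2 (£8,133): £352 finishes the deductible; £7,781 goes to coinsurance; patient's 20% is £1,556.20. Patient owes £1,908.20 (running OOP £3,956.20).
Claim 3 (£471): deductible met; 20% of £471 = £94.20. Patient pays £94.20; OOP now £4,050.40.
Claim 4 (£1,274): deductible already satisfied, so patient's share is 20% × £1,274 = £254.80. Cost to patient: £254.80. OOP to date £4,305.20.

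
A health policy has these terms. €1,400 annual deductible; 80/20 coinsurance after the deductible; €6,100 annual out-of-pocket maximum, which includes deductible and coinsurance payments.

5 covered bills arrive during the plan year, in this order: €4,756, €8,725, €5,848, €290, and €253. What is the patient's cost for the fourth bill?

€58

#1 (€4,756): €1,400 to deductible, leaving €3,356; patient's 20% is €671.20. Patient pays €2,071.20; OOP now €2,071.20.
#2 (€8,725): 20% coinsurance on €8,725 = €1,745. Patient owes €1,745 (running OOP €3,816.20).
#3 (€5,848): 20% coinsurance on €5,848 = €1,169.60. Cost to patient: €1,169.60. OOP to date €4,985.80.
#4 (€290): 20% coinsurance on €290 = €58. Patient owes €58 (running OOP €5,043.80).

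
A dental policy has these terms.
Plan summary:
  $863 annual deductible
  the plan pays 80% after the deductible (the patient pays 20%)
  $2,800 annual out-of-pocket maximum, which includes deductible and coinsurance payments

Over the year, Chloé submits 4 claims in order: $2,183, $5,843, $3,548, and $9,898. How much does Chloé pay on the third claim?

Claim 1 — $2,183: $863 to deductible, leaving $1,320; patient's 20% is $264. Patient owes $1,127 (running OOP $1,127).
Claim 2 — $5,843: 20% coinsurance on $5,843 = $1,168.60. Cost to patient: $1,168.60. OOP to date $2,295.60.
Claim 3 — $3,548: deductible already satisfied, so patient's share is 20% × $3,548 = $709.60. Adding that to $2,295.60 gives $3,005.20, past the $2,800 cap; patient pays only $2,800 − $2,295.60 = $504.40.

$504.40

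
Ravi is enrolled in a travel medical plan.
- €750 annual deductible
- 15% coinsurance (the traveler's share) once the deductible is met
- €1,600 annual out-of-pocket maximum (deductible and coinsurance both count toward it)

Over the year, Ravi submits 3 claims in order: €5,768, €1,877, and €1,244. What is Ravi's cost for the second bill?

Claim 1 (€5,768): €750 finishes the deductible; €5,018 goes to coinsurance; 15% of €5,018 = €752.70. Traveler owes €1,502.70 (running OOP €1,502.70).
Claim 2 (€1,877): 15% coinsurance on €1,877 = €281.55. OOP would hit €1,784.25 > €1,600, so the cap limits the traveler to €1,600 − €1,502.70 = €97.30.

€97.30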